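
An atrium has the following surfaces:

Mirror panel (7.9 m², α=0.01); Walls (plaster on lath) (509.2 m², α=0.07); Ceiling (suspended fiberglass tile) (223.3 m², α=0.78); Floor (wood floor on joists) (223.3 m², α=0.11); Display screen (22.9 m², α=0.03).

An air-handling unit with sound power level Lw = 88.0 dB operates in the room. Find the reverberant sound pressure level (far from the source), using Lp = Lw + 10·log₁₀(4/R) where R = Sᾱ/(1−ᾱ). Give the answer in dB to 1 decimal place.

69.1 dB

Σ(Sᵢαᵢ) = 7.9×0.01 + 509.2×0.07 + 223.3×0.78 + 223.3×0.11 + 22.9×0.03 = 235.147; total area S = 986.6 m².
ᾱ = 0.2383, so room constant R = A/(1−ᾱ) = 308.713 m².
Lp = 88.0 + 10·log₁₀(4/308.713) = 88.0 + (-18.87) = 69.1 dB.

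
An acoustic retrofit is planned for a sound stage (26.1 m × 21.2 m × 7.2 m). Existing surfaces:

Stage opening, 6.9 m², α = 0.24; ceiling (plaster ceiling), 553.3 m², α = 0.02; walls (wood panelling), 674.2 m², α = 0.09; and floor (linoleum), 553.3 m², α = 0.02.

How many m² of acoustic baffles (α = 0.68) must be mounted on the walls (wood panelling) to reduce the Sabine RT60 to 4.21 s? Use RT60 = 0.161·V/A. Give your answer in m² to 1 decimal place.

A₁ = Σ Sᵢαᵢ = 6.9×0.24 + 553.3×0.02 + 674.2×0.09 + 553.3×0.02 = 84.466 sabins.
V = 3983.904 m³. Target absorption A₂ = 0.161 × 3983.904 / 4.21 = 152.354 sabins.
ΔA needed = 152.354 − 84.466 = 67.888 sabins.
Each m² of panel replacing the walls (wood panelling) adds (0.68 − 0.09) = 0.59 sabins.
Panel area = 67.888 / 0.59 = 115.1 m².

115.1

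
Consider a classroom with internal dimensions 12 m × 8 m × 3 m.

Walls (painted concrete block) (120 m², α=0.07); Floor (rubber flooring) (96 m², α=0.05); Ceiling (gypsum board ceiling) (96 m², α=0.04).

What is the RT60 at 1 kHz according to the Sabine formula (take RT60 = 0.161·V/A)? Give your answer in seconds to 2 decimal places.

Summing Sᵢαᵢ: 8.400 + 4.800 + 3.840 → A = 17.040 sabins.
Room volume: 288 m³.
Sabine: RT60 = 0.161 × 288 / 17.040 = 2.72 s.

2.72 s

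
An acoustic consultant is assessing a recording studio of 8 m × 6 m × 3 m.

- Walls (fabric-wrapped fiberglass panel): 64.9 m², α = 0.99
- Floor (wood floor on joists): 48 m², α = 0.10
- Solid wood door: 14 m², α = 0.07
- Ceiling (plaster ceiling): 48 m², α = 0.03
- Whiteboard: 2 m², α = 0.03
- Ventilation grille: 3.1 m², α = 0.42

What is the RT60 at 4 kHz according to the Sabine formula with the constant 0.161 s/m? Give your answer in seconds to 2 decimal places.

0.32 sec

Equivalent absorption area: A = 64.9*0.99 + 48*0.10 + 14*0.07 + 48*0.03 + 2*0.03 + 3.1*0.42 = 72.833 m².
Volume V = 8 × 6 × 3 = 144 m³.
RT60 = 0.161 · V / A = 0.161 × 144 / 72.833 = 0.32 s.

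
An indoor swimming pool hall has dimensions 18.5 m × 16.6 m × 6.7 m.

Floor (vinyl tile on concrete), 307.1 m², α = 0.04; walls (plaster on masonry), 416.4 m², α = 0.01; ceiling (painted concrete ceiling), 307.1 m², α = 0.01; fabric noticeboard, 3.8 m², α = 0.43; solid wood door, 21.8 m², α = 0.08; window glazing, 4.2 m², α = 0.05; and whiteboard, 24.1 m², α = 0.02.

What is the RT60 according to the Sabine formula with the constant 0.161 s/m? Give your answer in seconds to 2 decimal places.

14.04 sec

A = Σ Sᵢαᵢ = 307.1×0.04 + 416.4×0.01 + 307.1×0.01 + 3.8×0.43 + 21.8×0.08 + 4.2×0.05 + 24.1×0.02 = 23.589 sabins.
V = 18.5·16.6·6.7 = 2057.57 m³.
T = 0.161 V/A = 0.161·2057.57/23.589 = 14.04 s.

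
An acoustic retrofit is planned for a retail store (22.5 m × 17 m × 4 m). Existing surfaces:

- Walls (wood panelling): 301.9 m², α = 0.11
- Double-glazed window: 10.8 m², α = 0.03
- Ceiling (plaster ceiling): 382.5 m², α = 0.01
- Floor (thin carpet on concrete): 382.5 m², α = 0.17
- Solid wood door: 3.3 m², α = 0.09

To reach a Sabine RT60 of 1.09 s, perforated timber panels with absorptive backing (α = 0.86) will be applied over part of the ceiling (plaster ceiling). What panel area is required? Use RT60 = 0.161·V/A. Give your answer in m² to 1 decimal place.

145.1

Total absorption A₁ = 301.9*0.11 + 10.8*0.03 + 382.5*0.01 + 382.5*0.17 + 3.3*0.09
  = 33.209 + 0.324 + 3.825 + 65.025 + 0.297 = 102.680 m² sabins.
V = 1530 m³. Target absorption A₂ = 0.161 × 1530 / 1.09 = 225.991 sabins.
Absorption to add: 225.991 − 102.680 = 123.311 sabins.
Each m² of panel replacing the ceiling (plaster ceiling) adds (0.86 − 0.01) = 0.85 sabins.
Area = ΔA/Δα = 123.311/0.85 = 145.1 m².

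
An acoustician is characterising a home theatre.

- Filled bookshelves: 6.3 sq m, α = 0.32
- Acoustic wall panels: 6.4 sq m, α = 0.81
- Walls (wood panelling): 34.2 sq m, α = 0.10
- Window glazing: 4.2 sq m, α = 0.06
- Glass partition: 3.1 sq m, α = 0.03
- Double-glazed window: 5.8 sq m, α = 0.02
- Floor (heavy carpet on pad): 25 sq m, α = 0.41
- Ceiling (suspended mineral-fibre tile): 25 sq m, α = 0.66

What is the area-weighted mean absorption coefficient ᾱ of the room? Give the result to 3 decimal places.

Total surface area S = 110.0 sq m.
A = 6.3×0.32 + 6.4×0.81 + 34.2×0.10 + 4.2×0.06 + 3.1×0.03 + 5.8×0.02 + 25×0.41 + 25×0.66 = 37.831 sabins.
ᾱ = 37.831 / 110.0 = 0.344.

0.344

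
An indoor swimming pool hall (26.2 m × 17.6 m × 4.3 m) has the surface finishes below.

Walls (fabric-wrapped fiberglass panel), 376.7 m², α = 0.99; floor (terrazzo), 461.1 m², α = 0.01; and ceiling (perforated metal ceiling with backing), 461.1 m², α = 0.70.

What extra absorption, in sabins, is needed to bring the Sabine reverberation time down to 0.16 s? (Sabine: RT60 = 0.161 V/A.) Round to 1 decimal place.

1294.9 sabins

Total absorption A₁ = 376.7*0.99 + 461.1*0.01 + 461.1*0.70
  = 372.933 + 4.611 + 322.770 = 700.314 m² sabins.
For T = 0.16 s, need A₂ = 0.161·V/T = 0.161·1982.816/0.16 = 1995.209 sabins.
Shortfall: 1995.209 − 700.314 = 1294.9 sabins.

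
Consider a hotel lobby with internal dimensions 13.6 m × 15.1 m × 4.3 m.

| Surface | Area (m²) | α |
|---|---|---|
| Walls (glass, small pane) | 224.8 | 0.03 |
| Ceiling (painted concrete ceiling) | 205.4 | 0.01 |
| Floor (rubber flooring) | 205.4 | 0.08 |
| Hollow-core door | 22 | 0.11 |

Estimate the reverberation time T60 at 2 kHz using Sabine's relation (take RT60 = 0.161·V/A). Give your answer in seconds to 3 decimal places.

5.142 seconds

Equivalent absorption area: A = 224.8×0.03 + 205.4×0.01 + 205.4×0.08 + 22×0.11 = 27.650 m².
Room volume: 883.048 m³.
RT60 = 0.161 · V / A = 0.161 × 883.048 / 27.650 = 5.142 s.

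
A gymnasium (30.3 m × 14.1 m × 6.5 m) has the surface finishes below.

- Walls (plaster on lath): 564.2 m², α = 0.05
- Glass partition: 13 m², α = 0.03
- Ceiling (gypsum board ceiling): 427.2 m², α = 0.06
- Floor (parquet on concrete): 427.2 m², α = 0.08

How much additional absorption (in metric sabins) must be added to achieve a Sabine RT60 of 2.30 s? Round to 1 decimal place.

106.0 sabins

Equivalent absorption area: A₁ = 564.2·0.05 + 13·0.03 + 427.2·0.06 + 427.2·0.08 = 88.408 m².
Target A₂ = 0.161·2776.995/2.30 = 194.390 sabins (V = 2776.995 m³).
ΔA = A₂ − A₁ = 194.390 − 88.408 = 106.0 sabins.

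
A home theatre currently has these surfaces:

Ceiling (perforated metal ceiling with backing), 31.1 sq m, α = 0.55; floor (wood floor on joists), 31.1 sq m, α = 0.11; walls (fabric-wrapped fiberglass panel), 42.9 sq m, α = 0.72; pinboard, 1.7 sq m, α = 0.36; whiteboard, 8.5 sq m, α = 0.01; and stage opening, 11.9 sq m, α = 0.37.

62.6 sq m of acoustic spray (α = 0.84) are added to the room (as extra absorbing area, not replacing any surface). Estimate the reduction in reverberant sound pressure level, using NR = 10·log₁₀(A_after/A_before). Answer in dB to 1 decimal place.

2.9 dB

Total absorption A_before = 31.1*0.55 + 31.1*0.11 + 42.9*0.72 + 1.7*0.36 + 8.5*0.01 + 11.9*0.37
  = 17.105 + 3.421 + 30.888 + 0.612 + 0.085 + 4.403 = 56.514 sq m sabins.
Treatment contributes 62.6·0.84 = 52.584 sabins.
A_after = 56.514 + 52.584 = 109.098 sabins.
NR = 10·log₁₀(109.098/56.514) = 2.9 dB.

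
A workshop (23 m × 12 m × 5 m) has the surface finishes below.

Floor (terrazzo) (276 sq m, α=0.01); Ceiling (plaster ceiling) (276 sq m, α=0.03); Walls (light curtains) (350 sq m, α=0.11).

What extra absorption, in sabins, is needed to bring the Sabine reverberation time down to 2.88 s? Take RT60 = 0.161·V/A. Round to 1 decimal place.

Summing Sᵢαᵢ: 2.760 + 8.280 + 38.500 → A₁ = 49.540 sabins.
For T = 2.88 s, need A₂ = 0.161·V/T = 0.161·1380/2.88 = 77.146 sabins.
ΔA = A₂ − A₁ = 77.146 − 49.540 = 27.6 sabins.

27.6 sabins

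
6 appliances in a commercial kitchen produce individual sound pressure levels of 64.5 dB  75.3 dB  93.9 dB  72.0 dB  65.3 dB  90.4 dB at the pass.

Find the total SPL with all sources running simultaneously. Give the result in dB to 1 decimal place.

Sum in the linear (power) domain: Σ 10^(Lᵢ/10) = 10^(64.5/10) + 10^(75.3/10) + 10^(93.9/10) + 10^(72.0/10) + 10^(65.3/10) + 10^(90.4/10) = 3.607e+09.
L_total = 10·log₁₀(3.607e+09) = 95.6 dB.

95.6 dB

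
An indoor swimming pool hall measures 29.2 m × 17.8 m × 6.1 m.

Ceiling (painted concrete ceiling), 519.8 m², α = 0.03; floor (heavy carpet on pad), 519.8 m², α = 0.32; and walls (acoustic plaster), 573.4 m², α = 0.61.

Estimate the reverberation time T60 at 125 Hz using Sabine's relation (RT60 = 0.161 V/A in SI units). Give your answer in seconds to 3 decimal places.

Summing Sᵢαᵢ: 15.594 + 166.336 + 349.774 → A = 531.704 sabins.
Volume V = 29.2 × 17.8 × 6.1 = 3170.536 m³.
RT60 = 0.161 · V / A = 0.161 × 3170.536 / 531.704 = 0.960 s.

0.960 seconds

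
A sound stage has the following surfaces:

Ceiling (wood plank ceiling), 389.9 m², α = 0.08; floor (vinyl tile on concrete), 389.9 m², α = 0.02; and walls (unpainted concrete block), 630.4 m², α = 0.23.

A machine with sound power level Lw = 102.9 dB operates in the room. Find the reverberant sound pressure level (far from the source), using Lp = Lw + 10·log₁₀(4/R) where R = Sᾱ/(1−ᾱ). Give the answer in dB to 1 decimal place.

85.7 dB

A = 183.982 sabins; S = 1410.2 m².
ᾱ = 183.982/1410.2 = 0.1305; R = Sᾱ/(1−ᾱ) = 183.982/(1−0.1305) = 211.595 m².
Lp = 102.9 + 10·log₁₀(4/211.595) = 102.9 + (-17.23) = 85.7 dB.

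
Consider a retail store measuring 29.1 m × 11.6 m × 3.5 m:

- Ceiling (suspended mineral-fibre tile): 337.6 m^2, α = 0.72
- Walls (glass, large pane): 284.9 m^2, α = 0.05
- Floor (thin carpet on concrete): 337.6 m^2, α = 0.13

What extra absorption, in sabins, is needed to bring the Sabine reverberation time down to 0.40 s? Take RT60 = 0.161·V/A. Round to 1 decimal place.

Equivalent absorption area: A₁ = 337.6×0.72 + 284.9×0.05 + 337.6×0.13 = 301.205 m^2.
For T = 0.40 s, need A₂ = 0.161·V/T = 0.161·1181.46/0.40 = 475.538 sabins.
Additional absorption ΔA = 475.538 − 301.205 = 174.3 sabins.

174.3 sabins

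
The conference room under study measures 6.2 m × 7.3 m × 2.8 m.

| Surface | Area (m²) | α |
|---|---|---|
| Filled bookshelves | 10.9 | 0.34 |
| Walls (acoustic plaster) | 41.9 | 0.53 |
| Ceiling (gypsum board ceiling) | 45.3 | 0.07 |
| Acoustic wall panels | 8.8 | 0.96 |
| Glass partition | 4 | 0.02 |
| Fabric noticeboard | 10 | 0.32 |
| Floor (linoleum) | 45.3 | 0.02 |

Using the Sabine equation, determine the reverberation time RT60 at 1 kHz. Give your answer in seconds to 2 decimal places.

0.49 seconds

Summing Sᵢαᵢ: 3.706 + 22.207 + 3.171 + 8.448 + 0.080 + 3.200 + 0.906 → A = 41.718 sabins.
Volume V = 6.2 × 7.3 × 2.8 = 126.728 m³.
Sabine: RT60 = 0.161 × 126.728 / 41.718 = 0.49 s.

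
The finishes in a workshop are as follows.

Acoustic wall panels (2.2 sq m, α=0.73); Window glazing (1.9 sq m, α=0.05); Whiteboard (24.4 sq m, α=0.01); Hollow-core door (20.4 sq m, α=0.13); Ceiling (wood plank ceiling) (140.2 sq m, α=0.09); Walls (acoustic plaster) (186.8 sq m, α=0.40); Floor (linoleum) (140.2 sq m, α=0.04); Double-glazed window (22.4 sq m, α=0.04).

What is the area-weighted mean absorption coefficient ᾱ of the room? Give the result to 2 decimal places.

Total surface area S = 538.5 sq m.
Σ(Sᵢαᵢ) = 2.2*0.73 + 1.9*0.05 + 24.4*0.01 + 20.4*0.13 + 140.2*0.09 + 186.8*0.40 + 140.2*0.04 + 22.4*0.04 = 98.439.
ᾱ = 98.439 / 538.5 = 0.18.

0.18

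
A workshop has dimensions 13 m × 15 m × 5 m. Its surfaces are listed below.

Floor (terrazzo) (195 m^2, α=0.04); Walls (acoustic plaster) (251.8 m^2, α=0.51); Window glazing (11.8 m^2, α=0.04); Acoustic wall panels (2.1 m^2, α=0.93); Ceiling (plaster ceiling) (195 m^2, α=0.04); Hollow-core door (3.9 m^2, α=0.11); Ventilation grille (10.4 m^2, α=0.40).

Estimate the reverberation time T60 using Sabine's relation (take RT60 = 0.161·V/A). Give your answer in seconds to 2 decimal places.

1.04 s

Equivalent absorption area: A = 195×0.04 + 251.8×0.51 + 11.8×0.04 + 2.1×0.93 + 195×0.04 + 3.9×0.11 + 10.4×0.40 = 151.032 m^2.
Room volume: 975 m³.
T = 0.161 V/A = 0.161·975/151.032 = 1.04 s.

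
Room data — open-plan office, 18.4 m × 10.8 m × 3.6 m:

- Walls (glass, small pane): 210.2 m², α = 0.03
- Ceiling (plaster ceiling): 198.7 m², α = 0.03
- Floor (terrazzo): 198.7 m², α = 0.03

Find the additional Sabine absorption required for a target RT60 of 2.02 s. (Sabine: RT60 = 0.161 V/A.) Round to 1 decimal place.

38.8 sabins

A₁ = Σ Sᵢαᵢ = 210.2·0.03 + 198.7·0.03 + 198.7·0.03 = 18.228 sabins.
For T = 2.02 s, need A₂ = 0.161·V/T = 0.161·715.392/2.02 = 57.019 sabins.
ΔA = A₂ − A₁ = 57.019 − 18.228 = 38.8 sabins.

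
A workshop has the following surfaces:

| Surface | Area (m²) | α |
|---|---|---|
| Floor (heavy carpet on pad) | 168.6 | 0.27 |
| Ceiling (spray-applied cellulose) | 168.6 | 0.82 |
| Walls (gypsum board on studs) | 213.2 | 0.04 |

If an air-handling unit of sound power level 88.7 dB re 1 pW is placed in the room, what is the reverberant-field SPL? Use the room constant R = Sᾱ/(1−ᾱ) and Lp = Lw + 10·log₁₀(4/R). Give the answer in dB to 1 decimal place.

70.0 dB

A = 192.302 sabins; S = 550.4 m².
ᾱ = 0.3494, so room constant R = A/(1−ᾱ) = 295.576 m².
Lp = 88.7 + 10·log₁₀(4/295.576) = 88.7 + (-18.69) = 70.0 dB.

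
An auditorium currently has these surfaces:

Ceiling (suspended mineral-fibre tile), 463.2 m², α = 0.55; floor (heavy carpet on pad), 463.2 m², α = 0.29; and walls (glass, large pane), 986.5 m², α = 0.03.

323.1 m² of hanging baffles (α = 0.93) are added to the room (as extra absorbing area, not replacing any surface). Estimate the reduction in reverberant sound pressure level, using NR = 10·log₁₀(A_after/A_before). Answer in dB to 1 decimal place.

Total absorption A_before = 463.2·0.55 + 463.2·0.29 + 986.5·0.03
  = 254.760 + 134.328 + 29.595 = 418.683 m² sabins.
Treatment contributes 323.1·0.93 = 300.483 sabins.
A_after = 418.683 + 300.483 = 719.166 sabins.
NR = 10·log₁₀(719.166/418.683) = 2.3 dB.

2.3 dB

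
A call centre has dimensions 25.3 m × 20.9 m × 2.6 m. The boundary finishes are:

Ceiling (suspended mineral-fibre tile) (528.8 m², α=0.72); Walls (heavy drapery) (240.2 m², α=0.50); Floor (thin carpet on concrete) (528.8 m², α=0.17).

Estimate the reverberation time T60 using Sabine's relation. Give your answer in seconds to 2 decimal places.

A = Σ Sᵢαᵢ = 528.8×0.72 + 240.2×0.50 + 528.8×0.17 = 590.732 sabins.
Room volume: 1374.802 m³.
Sabine: RT60 = 0.161 × 1374.802 / 590.732 = 0.37 s.

0.37 s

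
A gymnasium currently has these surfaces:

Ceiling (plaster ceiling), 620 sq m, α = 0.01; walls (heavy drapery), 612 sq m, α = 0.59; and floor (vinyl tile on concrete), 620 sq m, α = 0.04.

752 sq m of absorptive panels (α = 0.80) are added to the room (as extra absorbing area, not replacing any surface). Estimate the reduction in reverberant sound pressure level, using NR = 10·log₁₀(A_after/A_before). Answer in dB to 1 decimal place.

Total absorption A_before = 620*0.01 + 612*0.59 + 620*0.04
  = 6.200 + 361.080 + 24.800 = 392.080 sq m sabins.
Treatment contributes 752·0.80 = 601.600 sabins.
A_after = 392.080 + 601.600 = 993.680 sabins.
NR = 10·log₁₀(993.680/392.080) = 4.0 dB.

4.0 dB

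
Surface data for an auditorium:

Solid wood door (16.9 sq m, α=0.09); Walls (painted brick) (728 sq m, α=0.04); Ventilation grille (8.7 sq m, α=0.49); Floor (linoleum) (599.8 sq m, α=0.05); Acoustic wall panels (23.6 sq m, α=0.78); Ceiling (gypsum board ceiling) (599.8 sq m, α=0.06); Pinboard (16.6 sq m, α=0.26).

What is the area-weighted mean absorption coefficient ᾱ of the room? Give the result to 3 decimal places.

0.062

S = Σ Sᵢ = 16.9 + 728 + 8.7 + 599.8 + 23.6 + 599.8 + 16.6 = 1993.4 sq m.
Σ(Sᵢαᵢ) = 16.9·0.09 + 728·0.04 + 8.7·0.49 + 599.8·0.05 + 23.6·0.78 + 599.8·0.06 + 16.6·0.26 = 123.606.
ᾱ = A/S = 0.062.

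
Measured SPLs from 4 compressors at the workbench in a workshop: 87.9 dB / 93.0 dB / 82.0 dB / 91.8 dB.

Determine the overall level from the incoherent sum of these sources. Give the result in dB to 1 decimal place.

96.3 dB

Sum in the linear (power) domain: Σ 10^(Lᵢ/10) = 10^(87.9/10) + 10^(93.0/10) + 10^(82.0/10) + 10^(91.8/10) = 4.284e+09.
L_total = 10·log₁₀(4.284e+09) = 96.3 dB.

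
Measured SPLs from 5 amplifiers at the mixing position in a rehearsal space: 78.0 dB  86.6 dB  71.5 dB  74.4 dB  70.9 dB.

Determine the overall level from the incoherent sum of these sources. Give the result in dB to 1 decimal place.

Σ 10^(Lᵢ/10) = 5.742e+08.
L_total = 10·log₁₀(5.742e+08) = 87.6 dB.

87.6 dB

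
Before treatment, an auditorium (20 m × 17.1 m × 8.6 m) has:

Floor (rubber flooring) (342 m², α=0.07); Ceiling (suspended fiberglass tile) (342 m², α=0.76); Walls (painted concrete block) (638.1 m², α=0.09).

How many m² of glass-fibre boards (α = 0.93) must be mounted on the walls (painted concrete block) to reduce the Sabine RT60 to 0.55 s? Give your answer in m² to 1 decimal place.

Summing Sᵢαᵢ: 23.940 + 259.920 + 57.429 → A₁ = 341.289 sabins.
Required A₂ = 0.161·2941.2/0.55 = 860.969 sabins.
Absorption to add: 860.969 − 341.289 = 519.680 sabins.
Net gain per m²: Δα = 0.93 − 0.09 = 0.84.
Area = ΔA/Δα = 519.680/0.84 = 618.7 m².

618.7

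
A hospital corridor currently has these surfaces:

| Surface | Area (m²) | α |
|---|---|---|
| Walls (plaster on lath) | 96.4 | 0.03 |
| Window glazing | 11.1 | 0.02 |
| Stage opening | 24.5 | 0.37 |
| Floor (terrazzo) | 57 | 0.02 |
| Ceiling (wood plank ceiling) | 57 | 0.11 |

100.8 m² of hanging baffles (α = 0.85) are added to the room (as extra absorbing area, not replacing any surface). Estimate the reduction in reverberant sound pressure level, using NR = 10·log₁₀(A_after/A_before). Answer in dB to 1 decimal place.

A_before = Σ Sᵢαᵢ = 96.4×0.03 + 11.1×0.02 + 24.5×0.37 + 57×0.02 + 57×0.11 = 19.589 sabins.
Treatment contributes 100.8·0.85 = 85.680 sabins.
A_after = 19.589 + 85.680 = 105.269 sabins.
Reduction = 10 log₁₀(A_after/A_before) = 10 log₁₀(5.3739) = 7.3 dB.

7.3 dB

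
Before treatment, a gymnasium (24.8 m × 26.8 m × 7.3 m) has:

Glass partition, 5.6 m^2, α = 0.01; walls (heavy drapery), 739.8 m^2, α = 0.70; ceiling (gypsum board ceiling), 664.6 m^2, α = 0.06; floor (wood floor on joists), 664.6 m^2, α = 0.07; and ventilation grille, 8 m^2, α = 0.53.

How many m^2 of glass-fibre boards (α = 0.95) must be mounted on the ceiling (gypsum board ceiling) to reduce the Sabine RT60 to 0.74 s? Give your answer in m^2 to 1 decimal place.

Summing Sᵢαᵢ: 0.056 + 517.860 + 39.876 + 46.522 + 4.240 → A₁ = 608.554 sabins.
V = 4851.872 m³. Target absorption A₂ = 0.161 × 4851.872 / 0.74 = 1055.610 sabins.
ΔA needed = 1055.610 − 608.554 = 447.056 sabins.
Each m^2 of panel replacing the ceiling (gypsum board ceiling) adds (0.95 − 0.06) = 0.89 sabins.
Panel area = 447.056 / 0.89 = 502.3 m^2.

502.3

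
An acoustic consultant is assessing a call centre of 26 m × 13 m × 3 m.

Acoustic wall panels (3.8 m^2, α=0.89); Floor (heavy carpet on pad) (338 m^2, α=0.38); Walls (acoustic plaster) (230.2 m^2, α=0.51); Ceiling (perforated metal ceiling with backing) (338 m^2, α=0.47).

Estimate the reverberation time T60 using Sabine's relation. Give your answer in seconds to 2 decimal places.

0.40 sec

Summing Sᵢαᵢ: 3.382 + 128.440 + 117.402 + 158.860 → A = 408.084 sabins.
Volume V = 26 × 13 × 3 = 1014 m³.
RT60 = 0.161 · V / A = 0.161 × 1014 / 408.084 = 0.40 s.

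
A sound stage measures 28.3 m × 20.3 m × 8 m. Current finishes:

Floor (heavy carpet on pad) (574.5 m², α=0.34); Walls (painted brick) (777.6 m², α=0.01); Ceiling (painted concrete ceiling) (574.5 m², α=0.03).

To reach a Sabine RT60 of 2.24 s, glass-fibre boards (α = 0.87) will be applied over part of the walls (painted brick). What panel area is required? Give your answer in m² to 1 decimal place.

127.9

Equivalent absorption area: A₁ = 574.5×0.34 + 777.6×0.01 + 574.5×0.03 = 220.341 m².
V = 4595.92 m³. Target absorption A₂ = 0.161 × 4595.92 / 2.24 = 330.332 sabins.
ΔA needed = 330.332 − 220.341 = 109.991 sabins.
Each m² of panel replacing the walls (painted brick) adds (0.87 − 0.01) = 0.86 sabins.
Panel area = 109.991 / 0.86 = 127.9 m².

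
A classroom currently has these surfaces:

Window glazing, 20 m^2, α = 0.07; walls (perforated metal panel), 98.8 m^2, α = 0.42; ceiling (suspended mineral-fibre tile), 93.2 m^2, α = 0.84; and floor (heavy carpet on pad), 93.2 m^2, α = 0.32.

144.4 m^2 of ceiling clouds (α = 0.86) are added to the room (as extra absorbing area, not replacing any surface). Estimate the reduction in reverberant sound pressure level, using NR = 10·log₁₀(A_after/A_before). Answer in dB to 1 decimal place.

2.6 dB

Total absorption A_before = 20*0.07 + 98.8*0.42 + 93.2*0.84 + 93.2*0.32
  = 1.400 + 41.496 + 78.288 + 29.824 = 151.008 m^2 sabins.
Added absorption = 144.4 × 0.86 = 124.184 sabins.
A_after = 151.008 + 124.184 = 275.192 sabins.
NR = 10·log₁₀(275.192/151.008) = 2.6 dB.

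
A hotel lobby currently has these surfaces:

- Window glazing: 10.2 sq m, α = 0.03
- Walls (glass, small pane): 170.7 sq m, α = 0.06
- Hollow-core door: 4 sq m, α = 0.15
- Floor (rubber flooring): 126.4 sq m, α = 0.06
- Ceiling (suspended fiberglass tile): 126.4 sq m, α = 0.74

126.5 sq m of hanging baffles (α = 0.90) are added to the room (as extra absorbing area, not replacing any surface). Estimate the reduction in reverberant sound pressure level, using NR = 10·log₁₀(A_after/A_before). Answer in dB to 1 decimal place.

Total absorption A_before = 10.2·0.03 + 170.7·0.06 + 4·0.15 + 126.4·0.06 + 126.4·0.74
  = 0.306 + 10.242 + 0.600 + 7.584 + 93.536 = 112.268 sq m sabins.
Treatment contributes 126.5·0.90 = 113.850 sabins.
New total A_after = 226.118 sabins.
Reduction = 10 log₁₀(A_after/A_before) = 10 log₁₀(2.0141) = 3.0 dB.

3.0 dB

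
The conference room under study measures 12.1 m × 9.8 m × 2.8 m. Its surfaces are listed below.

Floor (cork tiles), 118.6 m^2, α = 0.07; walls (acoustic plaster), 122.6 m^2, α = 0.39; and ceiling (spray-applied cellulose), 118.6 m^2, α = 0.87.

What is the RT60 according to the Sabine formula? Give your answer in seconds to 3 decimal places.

0.336 seconds

Total absorption A = 118.6×0.07 + 122.6×0.39 + 118.6×0.87
  = 8.302 + 47.814 + 103.182 = 159.298 m^2 sabins.
V = 12.1·9.8·2.8 = 332.024 m³.
Sabine: RT60 = 0.161 × 332.024 / 159.298 = 0.336 s.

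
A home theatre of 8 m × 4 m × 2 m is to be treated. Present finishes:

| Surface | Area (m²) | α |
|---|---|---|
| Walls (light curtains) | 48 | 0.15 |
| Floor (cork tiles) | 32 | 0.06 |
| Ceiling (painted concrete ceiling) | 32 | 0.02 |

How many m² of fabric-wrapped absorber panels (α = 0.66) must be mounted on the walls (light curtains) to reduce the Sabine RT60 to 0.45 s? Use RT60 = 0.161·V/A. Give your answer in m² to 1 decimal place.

Summing Sᵢαᵢ: 7.200 + 1.920 + 0.640 → A₁ = 9.760 sabins.
Required A₂ = 0.161·64/0.45 = 22.898 sabins.
Absorption to add: 22.898 − 9.760 = 13.138 sabins.
Net gain per m²: Δα = 0.66 − 0.15 = 0.51.
Panel area = 13.138 / 0.51 = 25.8 m².

25.8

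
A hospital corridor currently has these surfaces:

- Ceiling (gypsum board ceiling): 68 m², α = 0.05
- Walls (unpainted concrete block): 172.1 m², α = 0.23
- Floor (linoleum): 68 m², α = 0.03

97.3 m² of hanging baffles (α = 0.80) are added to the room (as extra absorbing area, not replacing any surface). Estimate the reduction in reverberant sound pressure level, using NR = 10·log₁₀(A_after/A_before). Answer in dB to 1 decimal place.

Total absorption A_before = 68*0.05 + 172.1*0.23 + 68*0.03
  = 3.400 + 39.583 + 2.040 = 45.023 m² sabins.
Added absorption = 97.3 × 0.80 = 77.840 sabins.
A_after = 45.023 + 77.840 = 122.863 sabins.
NR = 10·log₁₀(122.863/45.023) = 4.4 dB.

4.4 dB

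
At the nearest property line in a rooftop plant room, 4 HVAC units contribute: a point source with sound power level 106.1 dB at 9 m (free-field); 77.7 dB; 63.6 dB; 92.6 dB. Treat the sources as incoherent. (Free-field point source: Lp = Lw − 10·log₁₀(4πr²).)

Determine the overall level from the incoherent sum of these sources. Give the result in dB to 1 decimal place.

92.8 dB

Source at 9 m: Lp = 106.1 − 10·log₁₀(4π·9²) = 106.1 − 10·log₁₀(1017.876) = 76.0 dB.
Converting to relative power and adding: 10^(76.0/10) + 10^(77.7/10) + 10^(63.6/10) + 10^(92.6/10) = 1.921e+09.
L_total = 10·log₁₀(1.921e+09) = 92.8 dB.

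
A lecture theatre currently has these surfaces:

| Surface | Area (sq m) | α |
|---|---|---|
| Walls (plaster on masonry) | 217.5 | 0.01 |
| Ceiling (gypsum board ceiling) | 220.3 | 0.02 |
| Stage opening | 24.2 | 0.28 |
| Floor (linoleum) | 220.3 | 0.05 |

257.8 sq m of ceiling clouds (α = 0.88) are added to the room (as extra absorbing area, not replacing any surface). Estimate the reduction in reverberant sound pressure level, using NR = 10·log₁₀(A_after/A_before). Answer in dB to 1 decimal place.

10.1 dB

Summing Sᵢαᵢ: 2.175 + 4.406 + 6.776 + 11.015 → A_before = 24.372 sabins.
Added absorption = 257.8 × 0.88 = 226.864 sabins.
A_after = 24.372 + 226.864 = 251.236 sabins.
Reduction = 10 log₁₀(A_after/A_before) = 10 log₁₀(10.3084) = 10.1 dB.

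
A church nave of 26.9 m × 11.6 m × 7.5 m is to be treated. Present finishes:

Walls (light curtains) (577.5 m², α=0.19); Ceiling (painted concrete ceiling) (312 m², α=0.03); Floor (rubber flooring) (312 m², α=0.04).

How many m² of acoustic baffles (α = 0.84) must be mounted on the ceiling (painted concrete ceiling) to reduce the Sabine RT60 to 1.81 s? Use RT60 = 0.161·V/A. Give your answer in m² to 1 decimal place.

94.6

Summing Sᵢαᵢ: 109.725 + 9.360 + 12.480 → A₁ = 131.565 sabins.
Required A₂ = 0.161·2340.3/1.81 = 208.170 sabins.
ΔA needed = 208.170 − 131.565 = 76.605 sabins.
Net gain per m²: Δα = 0.84 − 0.03 = 0.81.
Area = ΔA/Δα = 76.605/0.81 = 94.6 m².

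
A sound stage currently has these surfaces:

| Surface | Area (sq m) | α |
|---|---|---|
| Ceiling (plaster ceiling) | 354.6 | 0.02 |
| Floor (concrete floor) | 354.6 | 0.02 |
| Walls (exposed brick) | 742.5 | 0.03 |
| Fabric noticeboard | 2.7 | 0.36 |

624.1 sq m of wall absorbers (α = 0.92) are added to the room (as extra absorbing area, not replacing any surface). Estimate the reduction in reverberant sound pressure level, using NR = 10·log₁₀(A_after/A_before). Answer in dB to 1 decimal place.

12.1 dB

A_before = Σ Sᵢαᵢ = 354.6×0.02 + 354.6×0.02 + 742.5×0.03 + 2.7×0.36 = 37.431 sabins.
Treatment contributes 624.1·0.92 = 574.172 sabins.
A_after = 37.431 + 574.172 = 611.603 sabins.
NR = 10·log₁₀(611.603/37.431) = 12.1 dB.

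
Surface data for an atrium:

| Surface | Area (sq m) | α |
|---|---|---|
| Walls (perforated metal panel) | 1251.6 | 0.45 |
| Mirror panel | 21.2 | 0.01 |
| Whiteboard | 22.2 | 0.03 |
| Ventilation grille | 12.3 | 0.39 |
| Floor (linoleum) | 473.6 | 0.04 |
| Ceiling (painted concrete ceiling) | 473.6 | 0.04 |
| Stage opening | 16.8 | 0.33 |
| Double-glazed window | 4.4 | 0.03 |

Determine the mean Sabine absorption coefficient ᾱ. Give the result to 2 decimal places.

0.27

S = Σ Sᵢ = 1251.6 + 21.2 + 22.2 + 12.3 + 473.6 + 473.6 + 16.8 + 4.4 = 2275.7 sq m.
Σ(Sᵢαᵢ) = 1251.6·0.45 + 21.2·0.01 + 22.2·0.03 + 12.3·0.39 + 473.6·0.04 + 473.6·0.04 + 16.8·0.33 + 4.4·0.03 = 612.459.
ᾱ = 612.459 / 2275.7 = 0.27.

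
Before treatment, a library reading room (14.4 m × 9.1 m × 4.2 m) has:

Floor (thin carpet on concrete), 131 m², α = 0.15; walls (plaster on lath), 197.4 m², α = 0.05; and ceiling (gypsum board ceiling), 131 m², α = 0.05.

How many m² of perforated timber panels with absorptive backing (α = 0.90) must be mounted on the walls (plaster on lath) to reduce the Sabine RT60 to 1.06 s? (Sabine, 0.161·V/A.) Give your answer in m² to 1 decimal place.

Equivalent absorption area: A₁ = 131·0.15 + 197.4·0.05 + 131·0.05 = 36.070 m².
Required A₂ = 0.161·550.368/1.06 = 83.594 sabins.
Absorption to add: 83.594 − 36.070 = 47.524 sabins.
Net gain per m²: Δα = 0.90 − 0.05 = 0.85.
Panel area = 47.524 / 0.85 = 55.9 m².

55.9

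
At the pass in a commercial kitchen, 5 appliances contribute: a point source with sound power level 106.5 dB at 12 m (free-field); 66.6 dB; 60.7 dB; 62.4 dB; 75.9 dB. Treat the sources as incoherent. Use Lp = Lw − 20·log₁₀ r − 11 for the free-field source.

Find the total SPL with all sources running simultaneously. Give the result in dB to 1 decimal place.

Source at 12 m: Lp = 106.5 − 20·log₁₀(12) − 11 = 73.9 dB.
Sum in the linear (power) domain: Σ 10^(Lᵢ/10) = 10^(73.9/10) + 10^(66.6/10) + 10^(60.7/10) + 10^(62.4/10) + 10^(75.9/10) = 7.094e+07.
Combined level = 10 log₁₀(7.094e+07) = 78.5 dB.

78.5 dB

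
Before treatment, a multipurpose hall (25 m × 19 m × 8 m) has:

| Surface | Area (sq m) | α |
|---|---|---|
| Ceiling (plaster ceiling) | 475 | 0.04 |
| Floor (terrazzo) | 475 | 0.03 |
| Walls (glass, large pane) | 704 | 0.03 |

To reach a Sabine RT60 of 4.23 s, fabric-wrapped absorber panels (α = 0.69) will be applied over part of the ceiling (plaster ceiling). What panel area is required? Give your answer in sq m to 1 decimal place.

138.9

Summing Sᵢαᵢ: 19.000 + 14.250 + 21.120 → A₁ = 54.370 sabins.
Required A₂ = 0.161·3800/4.23 = 144.634 sabins.
Absorption to add: 144.634 − 54.370 = 90.264 sabins.
Each sq m of panel replacing the ceiling (plaster ceiling) adds (0.69 − 0.04) = 0.65 sabins.
Panel area = 90.264 / 0.65 = 138.9 sq m.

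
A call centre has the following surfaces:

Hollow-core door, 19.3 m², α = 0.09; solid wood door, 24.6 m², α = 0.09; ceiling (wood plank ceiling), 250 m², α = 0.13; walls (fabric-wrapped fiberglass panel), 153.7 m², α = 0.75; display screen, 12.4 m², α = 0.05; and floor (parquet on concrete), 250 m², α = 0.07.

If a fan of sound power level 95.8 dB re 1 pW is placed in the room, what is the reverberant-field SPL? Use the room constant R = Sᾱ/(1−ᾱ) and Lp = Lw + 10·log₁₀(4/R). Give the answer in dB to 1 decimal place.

A = 169.846 sabins; S = 710.0 m².
ᾱ = 169.846/710.0 = 0.2392; R = Sᾱ/(1−ᾱ) = 169.846/(1−0.2392) = 223.247 m².
Lp = 95.8 + 10·log₁₀(4/223.247) = 95.8 + (-17.47) = 78.3 dB.

78.3 dB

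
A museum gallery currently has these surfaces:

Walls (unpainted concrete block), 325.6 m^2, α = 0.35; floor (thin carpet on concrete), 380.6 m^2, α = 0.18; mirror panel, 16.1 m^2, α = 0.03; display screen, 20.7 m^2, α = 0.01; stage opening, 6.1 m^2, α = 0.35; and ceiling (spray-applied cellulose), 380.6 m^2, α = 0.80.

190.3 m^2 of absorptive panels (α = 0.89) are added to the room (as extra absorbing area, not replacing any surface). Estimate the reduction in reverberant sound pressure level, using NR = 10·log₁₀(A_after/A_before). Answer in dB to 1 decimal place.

1.3 dB

Summing Sᵢαᵢ: 113.960 + 68.508 + 0.483 + 0.207 + 2.135 + 304.480 → A_before = 489.773 sabins.
Treatment contributes 190.3·0.89 = 169.367 sabins.
A_after = 489.773 + 169.367 = 659.140 sabins.
Reduction = 10 log₁₀(A_after/A_before) = 10 log₁₀(1.3458) = 1.3 dB.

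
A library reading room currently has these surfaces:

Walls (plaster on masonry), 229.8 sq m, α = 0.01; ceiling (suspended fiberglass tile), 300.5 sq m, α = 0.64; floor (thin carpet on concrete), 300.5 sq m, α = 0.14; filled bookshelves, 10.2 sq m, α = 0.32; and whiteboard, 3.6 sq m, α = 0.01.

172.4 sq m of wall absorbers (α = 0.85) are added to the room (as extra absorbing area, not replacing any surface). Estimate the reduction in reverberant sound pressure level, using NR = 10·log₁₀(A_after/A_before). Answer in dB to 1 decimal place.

Total absorption A_before = 229.8×0.01 + 300.5×0.64 + 300.5×0.14 + 10.2×0.32 + 3.6×0.01
  = 2.298 + 192.320 + 42.070 + 3.264 + 0.036 = 239.988 sq m sabins.
Added absorption = 172.4 × 0.85 = 146.540 sabins.
New total A_after = 386.528 sabins.
Reduction = 10 log₁₀(A_after/A_before) = 10 log₁₀(1.6106) = 2.1 dB.

2.1 dB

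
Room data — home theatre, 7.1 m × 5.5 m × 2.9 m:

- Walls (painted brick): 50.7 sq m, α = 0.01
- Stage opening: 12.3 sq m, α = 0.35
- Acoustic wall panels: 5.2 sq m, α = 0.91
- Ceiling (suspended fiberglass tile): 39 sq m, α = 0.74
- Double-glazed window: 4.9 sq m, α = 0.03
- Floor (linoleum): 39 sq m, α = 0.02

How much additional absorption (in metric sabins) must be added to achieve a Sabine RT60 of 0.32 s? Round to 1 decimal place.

17.6 sabins

Equivalent absorption area: A₁ = 50.7*0.01 + 12.3*0.35 + 5.2*0.91 + 39*0.74 + 4.9*0.03 + 39*0.02 = 39.331 sq m.
For T = 0.32 s, need A₂ = 0.161·V/T = 0.161·113.245/0.32 = 56.976 sabins.
Shortfall: 56.976 − 39.331 = 17.6 sabins.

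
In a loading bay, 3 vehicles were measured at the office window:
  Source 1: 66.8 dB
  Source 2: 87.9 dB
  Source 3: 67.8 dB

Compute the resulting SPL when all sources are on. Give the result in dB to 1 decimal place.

88.0 dB

Σ 10^(Lᵢ/10) = 6.274e+08.
Combined level = 10 log₁₀(6.274e+08) = 88.0 dB.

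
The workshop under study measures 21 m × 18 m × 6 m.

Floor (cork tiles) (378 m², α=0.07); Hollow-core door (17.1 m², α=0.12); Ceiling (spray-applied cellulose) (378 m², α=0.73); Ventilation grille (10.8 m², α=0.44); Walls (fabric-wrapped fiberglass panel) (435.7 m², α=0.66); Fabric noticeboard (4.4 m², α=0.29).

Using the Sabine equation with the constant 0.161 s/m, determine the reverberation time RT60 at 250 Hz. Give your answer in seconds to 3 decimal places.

0.611 s

Equivalent absorption area: A = 378*0.07 + 17.1*0.12 + 378*0.73 + 10.8*0.44 + 435.7*0.66 + 4.4*0.29 = 598.042 m².
Volume V = 21 × 18 × 6 = 2268 m³.
T = 0.161 V/A = 0.161·2268/598.042 = 0.611 s.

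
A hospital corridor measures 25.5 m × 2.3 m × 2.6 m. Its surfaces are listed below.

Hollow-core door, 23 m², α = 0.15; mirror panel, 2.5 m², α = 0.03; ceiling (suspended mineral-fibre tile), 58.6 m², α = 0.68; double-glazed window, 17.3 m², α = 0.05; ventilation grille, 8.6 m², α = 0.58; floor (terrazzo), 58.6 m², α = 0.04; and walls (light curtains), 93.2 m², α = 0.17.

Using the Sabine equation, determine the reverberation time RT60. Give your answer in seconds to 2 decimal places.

Equivalent absorption area: A = 23×0.15 + 2.5×0.03 + 58.6×0.68 + 17.3×0.05 + 8.6×0.58 + 58.6×0.04 + 93.2×0.17 = 67.414 m².
Room volume: 152.49 m³.
Sabine: RT60 = 0.161 × 152.49 / 67.414 = 0.36 s.

0.36 s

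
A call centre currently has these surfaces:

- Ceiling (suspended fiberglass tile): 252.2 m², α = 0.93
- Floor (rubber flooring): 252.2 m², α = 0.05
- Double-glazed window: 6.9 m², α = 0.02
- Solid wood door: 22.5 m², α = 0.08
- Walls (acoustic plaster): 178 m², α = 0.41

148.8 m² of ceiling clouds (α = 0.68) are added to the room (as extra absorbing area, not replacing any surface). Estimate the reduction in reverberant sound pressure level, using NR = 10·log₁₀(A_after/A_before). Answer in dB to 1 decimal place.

1.2 dB

A_before = Σ Sᵢαᵢ = 252.2*0.93 + 252.2*0.05 + 6.9*0.02 + 22.5*0.08 + 178*0.41 = 322.074 sabins.
Treatment contributes 148.8·0.68 = 101.184 sabins.
New total A_after = 423.258 sabins.
NR = 10·log₁₀(423.258/322.074) = 1.2 dB.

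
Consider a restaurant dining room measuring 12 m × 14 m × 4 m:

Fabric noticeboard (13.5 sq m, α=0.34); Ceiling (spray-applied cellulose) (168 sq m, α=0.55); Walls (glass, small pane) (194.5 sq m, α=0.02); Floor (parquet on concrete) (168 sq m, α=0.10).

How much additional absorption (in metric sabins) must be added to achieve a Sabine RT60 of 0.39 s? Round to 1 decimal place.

Total absorption A₁ = 13.5*0.34 + 168*0.55 + 194.5*0.02 + 168*0.10
  = 4.590 + 92.400 + 3.890 + 16.800 = 117.680 sq m sabins.
For T = 0.39 s, need A₂ = 0.161·V/T = 0.161·672/0.39 = 277.415 sabins.
ΔA = A₂ − A₁ = 277.415 − 117.680 = 159.7 sabins.

159.7 sabins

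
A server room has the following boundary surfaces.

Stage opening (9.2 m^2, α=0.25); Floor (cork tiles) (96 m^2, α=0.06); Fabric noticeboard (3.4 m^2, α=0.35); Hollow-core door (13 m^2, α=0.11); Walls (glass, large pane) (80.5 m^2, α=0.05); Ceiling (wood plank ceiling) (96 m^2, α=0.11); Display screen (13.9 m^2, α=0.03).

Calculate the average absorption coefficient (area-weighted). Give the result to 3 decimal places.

0.082

Total surface area S = 312.0 m^2.
Σ(Sᵢαᵢ) = 9.2×0.25 + 96×0.06 + 3.4×0.35 + 13×0.11 + 80.5×0.05 + 96×0.11 + 13.9×0.03 = 25.682.
ᾱ = 25.682 / 312.0 = 0.082.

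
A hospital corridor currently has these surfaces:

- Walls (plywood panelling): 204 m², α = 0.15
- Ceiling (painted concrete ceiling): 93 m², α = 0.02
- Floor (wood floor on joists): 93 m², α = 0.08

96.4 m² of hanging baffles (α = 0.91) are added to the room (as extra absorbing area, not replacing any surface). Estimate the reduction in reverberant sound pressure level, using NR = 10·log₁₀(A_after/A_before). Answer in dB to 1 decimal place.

A_before = Σ Sᵢαᵢ = 204·0.15 + 93·0.02 + 93·0.08 = 39.900 sabins.
Added absorption = 96.4 × 0.91 = 87.724 sabins.
A_after = 39.900 + 87.724 = 127.624 sabins.
Reduction = 10 log₁₀(A_after/A_before) = 10 log₁₀(3.1986) = 5.0 dB.

5.0 dB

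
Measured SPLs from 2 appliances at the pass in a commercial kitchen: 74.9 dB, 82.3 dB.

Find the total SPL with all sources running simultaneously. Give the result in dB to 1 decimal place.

83.0 dB

Sum in the linear (power) domain: Σ 10^(Lᵢ/10) = 10^(74.9/10) + 10^(82.3/10) = 2.007e+08.
Combined level = 10 log₁₀(2.007e+08) = 83.0 dB.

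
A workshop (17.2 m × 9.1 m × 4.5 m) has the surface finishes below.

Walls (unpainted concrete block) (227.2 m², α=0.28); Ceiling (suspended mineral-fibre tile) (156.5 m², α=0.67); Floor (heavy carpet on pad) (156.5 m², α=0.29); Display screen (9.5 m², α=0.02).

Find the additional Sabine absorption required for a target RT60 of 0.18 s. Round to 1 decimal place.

A₁ = Σ Sᵢαᵢ = 227.2·0.28 + 156.5·0.67 + 156.5·0.29 + 9.5·0.02 = 214.046 sabins.
V = 704.34 m³. Required absorption A₂ = 0.161 × 704.34 / 0.18 = 629.993 sabins.
Shortfall: 629.993 − 214.046 = 415.9 sabins.

415.9 sabins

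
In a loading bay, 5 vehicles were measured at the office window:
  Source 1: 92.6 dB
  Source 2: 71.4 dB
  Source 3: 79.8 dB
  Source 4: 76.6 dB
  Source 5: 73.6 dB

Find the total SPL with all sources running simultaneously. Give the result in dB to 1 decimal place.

Σ 10^(Lᵢ/10) = 1.998e+09.
Combined level = 10 log₁₀(1.998e+09) = 93.0 dB.

93.0 dB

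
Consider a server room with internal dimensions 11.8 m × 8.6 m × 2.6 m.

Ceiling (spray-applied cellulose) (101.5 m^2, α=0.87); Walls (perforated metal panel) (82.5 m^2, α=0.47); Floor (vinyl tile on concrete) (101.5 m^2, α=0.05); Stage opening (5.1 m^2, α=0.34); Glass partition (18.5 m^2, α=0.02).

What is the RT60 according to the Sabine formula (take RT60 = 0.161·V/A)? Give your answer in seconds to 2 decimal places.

Summing Sᵢαᵢ: 88.305 + 38.775 + 5.075 + 1.734 + 0.370 → A = 134.259 sabins.
Volume V = 11.8 × 8.6 × 2.6 = 263.848 m³.
Sabine: RT60 = 0.161 × 263.848 / 134.259 = 0.32 s.

0.32 s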